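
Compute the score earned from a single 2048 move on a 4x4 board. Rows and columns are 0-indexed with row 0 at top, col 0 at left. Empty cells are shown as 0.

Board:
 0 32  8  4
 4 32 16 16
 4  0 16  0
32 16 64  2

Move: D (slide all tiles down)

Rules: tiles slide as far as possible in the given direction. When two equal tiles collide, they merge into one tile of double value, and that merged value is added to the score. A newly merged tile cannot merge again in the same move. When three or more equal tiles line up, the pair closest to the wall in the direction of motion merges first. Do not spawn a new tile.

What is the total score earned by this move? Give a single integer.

Answer: 104

Derivation:
Slide down:
col 0: [0, 4, 4, 32] -> [0, 0, 8, 32]  score +8 (running 8)
col 1: [32, 32, 0, 16] -> [0, 0, 64, 16]  score +64 (running 72)
col 2: [8, 16, 16, 64] -> [0, 8, 32, 64]  score +32 (running 104)
col 3: [4, 16, 0, 2] -> [0, 4, 16, 2]  score +0 (running 104)
Board after move:
 0  0  0  0
 0  0  8  4
 8 64 32 16
32 16 64  2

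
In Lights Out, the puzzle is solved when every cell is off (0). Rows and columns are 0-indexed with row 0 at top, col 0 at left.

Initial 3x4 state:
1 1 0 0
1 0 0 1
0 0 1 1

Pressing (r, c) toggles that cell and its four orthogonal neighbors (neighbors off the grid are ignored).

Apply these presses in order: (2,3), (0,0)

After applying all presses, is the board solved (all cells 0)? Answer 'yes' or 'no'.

Answer: yes

Derivation:
After press 1 at (2,3):
1 1 0 0
1 0 0 0
0 0 0 0

After press 2 at (0,0):
0 0 0 0
0 0 0 0
0 0 0 0

Lights still on: 0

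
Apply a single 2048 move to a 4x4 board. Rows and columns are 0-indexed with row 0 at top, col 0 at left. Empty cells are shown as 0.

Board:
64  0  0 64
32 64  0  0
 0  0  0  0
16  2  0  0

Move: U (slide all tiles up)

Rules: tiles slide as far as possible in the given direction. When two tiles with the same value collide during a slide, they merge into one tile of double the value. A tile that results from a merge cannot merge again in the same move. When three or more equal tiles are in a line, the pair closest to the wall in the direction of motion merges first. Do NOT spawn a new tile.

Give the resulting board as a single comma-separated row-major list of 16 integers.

Answer: 64, 64, 0, 64, 32, 2, 0, 0, 16, 0, 0, 0, 0, 0, 0, 0

Derivation:
Slide up:
col 0: [64, 32, 0, 16] -> [64, 32, 16, 0]
col 1: [0, 64, 0, 2] -> [64, 2, 0, 0]
col 2: [0, 0, 0, 0] -> [0, 0, 0, 0]
col 3: [64, 0, 0, 0] -> [64, 0, 0, 0]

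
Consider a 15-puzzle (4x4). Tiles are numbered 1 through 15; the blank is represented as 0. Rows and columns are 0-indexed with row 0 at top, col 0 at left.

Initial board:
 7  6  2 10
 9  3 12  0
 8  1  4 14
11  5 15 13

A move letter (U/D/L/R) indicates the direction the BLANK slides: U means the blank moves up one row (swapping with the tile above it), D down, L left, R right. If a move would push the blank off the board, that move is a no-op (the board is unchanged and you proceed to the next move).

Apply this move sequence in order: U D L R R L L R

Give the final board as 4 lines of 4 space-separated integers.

After move 1 (U):
 7  6  2  0
 9  3 12 10
 8  1  4 14
11  5 15 13

After move 2 (D):
 7  6  2 10
 9  3 12  0
 8  1  4 14
11  5 15 13

After move 3 (L):
 7  6  2 10
 9  3  0 12
 8  1  4 14
11  5 15 13

After move 4 (R):
 7  6  2 10
 9  3 12  0
 8  1  4 14
11  5 15 13

After move 5 (R):
 7  6  2 10
 9  3 12  0
 8  1  4 14
11  5 15 13

After move 6 (L):
 7  6  2 10
 9  3  0 12
 8  1  4 14
11  5 15 13

After move 7 (L):
 7  6  2 10
 9  0  3 12
 8  1  4 14
11  5 15 13

After move 8 (R):
 7  6  2 10
 9  3  0 12
 8  1  4 14
11  5 15 13

Answer:  7  6  2 10
 9  3  0 12
 8  1  4 14
11  5 15 13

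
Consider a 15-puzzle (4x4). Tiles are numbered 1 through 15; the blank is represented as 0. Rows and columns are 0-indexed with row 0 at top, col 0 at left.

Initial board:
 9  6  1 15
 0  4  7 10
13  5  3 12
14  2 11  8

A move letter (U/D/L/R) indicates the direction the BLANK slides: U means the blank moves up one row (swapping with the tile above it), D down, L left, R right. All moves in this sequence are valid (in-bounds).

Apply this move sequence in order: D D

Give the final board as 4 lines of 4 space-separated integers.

After move 1 (D):
 9  6  1 15
13  4  7 10
 0  5  3 12
14  2 11  8

After move 2 (D):
 9  6  1 15
13  4  7 10
14  5  3 12
 0  2 11  8

Answer:  9  6  1 15
13  4  7 10
14  5  3 12
 0  2 11  8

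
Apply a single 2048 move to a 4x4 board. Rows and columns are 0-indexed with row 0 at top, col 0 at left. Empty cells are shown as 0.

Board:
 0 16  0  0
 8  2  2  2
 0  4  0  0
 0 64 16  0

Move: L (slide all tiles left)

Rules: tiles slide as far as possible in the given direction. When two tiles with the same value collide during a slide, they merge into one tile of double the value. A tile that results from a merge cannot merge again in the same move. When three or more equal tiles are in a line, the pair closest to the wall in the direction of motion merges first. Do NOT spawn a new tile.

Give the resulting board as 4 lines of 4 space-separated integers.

Slide left:
row 0: [0, 16, 0, 0] -> [16, 0, 0, 0]
row 1: [8, 2, 2, 2] -> [8, 4, 2, 0]
row 2: [0, 4, 0, 0] -> [4, 0, 0, 0]
row 3: [0, 64, 16, 0] -> [64, 16, 0, 0]

Answer: 16  0  0  0
 8  4  2  0
 4  0  0  0
64 16  0  0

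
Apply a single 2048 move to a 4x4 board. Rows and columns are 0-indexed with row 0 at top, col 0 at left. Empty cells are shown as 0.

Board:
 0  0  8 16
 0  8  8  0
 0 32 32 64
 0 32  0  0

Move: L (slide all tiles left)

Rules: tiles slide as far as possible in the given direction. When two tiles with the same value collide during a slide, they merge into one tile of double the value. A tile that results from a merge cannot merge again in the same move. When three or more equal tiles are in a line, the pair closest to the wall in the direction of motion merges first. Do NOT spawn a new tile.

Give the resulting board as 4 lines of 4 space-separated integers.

Slide left:
row 0: [0, 0, 8, 16] -> [8, 16, 0, 0]
row 1: [0, 8, 8, 0] -> [16, 0, 0, 0]
row 2: [0, 32, 32, 64] -> [64, 64, 0, 0]
row 3: [0, 32, 0, 0] -> [32, 0, 0, 0]

Answer:  8 16  0  0
16  0  0  0
64 64  0  0
32  0  0  0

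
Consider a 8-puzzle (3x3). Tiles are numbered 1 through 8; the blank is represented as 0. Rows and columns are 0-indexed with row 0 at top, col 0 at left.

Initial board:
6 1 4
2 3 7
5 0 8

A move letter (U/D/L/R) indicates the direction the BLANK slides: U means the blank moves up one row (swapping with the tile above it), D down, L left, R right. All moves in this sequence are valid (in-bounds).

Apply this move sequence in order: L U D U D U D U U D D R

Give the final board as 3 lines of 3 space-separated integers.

After move 1 (L):
6 1 4
2 3 7
0 5 8

After move 2 (U):
6 1 4
0 3 7
2 5 8

After move 3 (D):
6 1 4
2 3 7
0 5 8

After move 4 (U):
6 1 4
0 3 7
2 5 8

After move 5 (D):
6 1 4
2 3 7
0 5 8

After move 6 (U):
6 1 4
0 3 7
2 5 8

After move 7 (D):
6 1 4
2 3 7
0 5 8

After move 8 (U):
6 1 4
0 3 7
2 5 8

After move 9 (U):
0 1 4
6 3 7
2 5 8

After move 10 (D):
6 1 4
0 3 7
2 5 8

After move 11 (D):
6 1 4
2 3 7
0 5 8

After move 12 (R):
6 1 4
2 3 7
5 0 8

Answer: 6 1 4
2 3 7
5 0 8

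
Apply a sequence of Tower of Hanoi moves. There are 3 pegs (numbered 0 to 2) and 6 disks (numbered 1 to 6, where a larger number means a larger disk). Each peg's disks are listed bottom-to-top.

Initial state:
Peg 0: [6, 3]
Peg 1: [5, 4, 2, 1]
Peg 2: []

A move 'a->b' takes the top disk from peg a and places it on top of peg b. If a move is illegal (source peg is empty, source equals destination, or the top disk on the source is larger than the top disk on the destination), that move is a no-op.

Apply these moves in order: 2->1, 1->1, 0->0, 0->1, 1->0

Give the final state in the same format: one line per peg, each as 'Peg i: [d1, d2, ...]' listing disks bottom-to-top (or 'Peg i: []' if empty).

After move 1 (2->1):
Peg 0: [6, 3]
Peg 1: [5, 4, 2, 1]
Peg 2: []

After move 2 (1->1):
Peg 0: [6, 3]
Peg 1: [5, 4, 2, 1]
Peg 2: []

After move 3 (0->0):
Peg 0: [6, 3]
Peg 1: [5, 4, 2, 1]
Peg 2: []

After move 4 (0->1):
Peg 0: [6, 3]
Peg 1: [5, 4, 2, 1]
Peg 2: []

After move 5 (1->0):
Peg 0: [6, 3, 1]
Peg 1: [5, 4, 2]
Peg 2: []

Answer: Peg 0: [6, 3, 1]
Peg 1: [5, 4, 2]
Peg 2: []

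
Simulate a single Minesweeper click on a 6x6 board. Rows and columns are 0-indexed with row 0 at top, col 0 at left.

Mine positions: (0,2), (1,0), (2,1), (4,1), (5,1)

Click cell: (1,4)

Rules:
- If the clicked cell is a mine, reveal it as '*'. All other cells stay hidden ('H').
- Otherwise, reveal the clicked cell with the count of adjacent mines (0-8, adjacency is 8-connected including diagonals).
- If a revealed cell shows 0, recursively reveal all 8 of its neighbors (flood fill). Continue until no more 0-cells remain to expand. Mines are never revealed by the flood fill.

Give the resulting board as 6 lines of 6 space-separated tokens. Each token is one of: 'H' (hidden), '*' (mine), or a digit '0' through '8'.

H H H 1 0 0
H H 2 1 0 0
H H 1 0 0 0
H H 2 0 0 0
H H 2 0 0 0
H H 2 0 0 0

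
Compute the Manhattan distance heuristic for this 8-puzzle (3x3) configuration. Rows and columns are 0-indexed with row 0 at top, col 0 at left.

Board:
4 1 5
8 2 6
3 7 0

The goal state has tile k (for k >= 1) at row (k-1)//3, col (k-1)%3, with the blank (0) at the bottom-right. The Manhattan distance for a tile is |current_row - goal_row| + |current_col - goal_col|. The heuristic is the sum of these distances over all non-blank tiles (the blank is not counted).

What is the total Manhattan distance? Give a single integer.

Answer: 12

Derivation:
Tile 4: (0,0)->(1,0) = 1
Tile 1: (0,1)->(0,0) = 1
Tile 5: (0,2)->(1,1) = 2
Tile 8: (1,0)->(2,1) = 2
Tile 2: (1,1)->(0,1) = 1
Tile 6: (1,2)->(1,2) = 0
Tile 3: (2,0)->(0,2) = 4
Tile 7: (2,1)->(2,0) = 1
Sum: 1 + 1 + 2 + 2 + 1 + 0 + 4 + 1 = 12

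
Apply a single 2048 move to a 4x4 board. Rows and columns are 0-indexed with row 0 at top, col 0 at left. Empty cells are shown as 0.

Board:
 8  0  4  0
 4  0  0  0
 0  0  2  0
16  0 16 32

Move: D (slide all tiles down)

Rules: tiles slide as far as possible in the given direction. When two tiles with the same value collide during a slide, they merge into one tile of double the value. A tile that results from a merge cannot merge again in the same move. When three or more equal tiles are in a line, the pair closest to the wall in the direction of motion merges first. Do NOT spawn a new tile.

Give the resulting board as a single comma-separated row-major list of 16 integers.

Slide down:
col 0: [8, 4, 0, 16] -> [0, 8, 4, 16]
col 1: [0, 0, 0, 0] -> [0, 0, 0, 0]
col 2: [4, 0, 2, 16] -> [0, 4, 2, 16]
col 3: [0, 0, 0, 32] -> [0, 0, 0, 32]

Answer: 0, 0, 0, 0, 8, 0, 4, 0, 4, 0, 2, 0, 16, 0, 16, 32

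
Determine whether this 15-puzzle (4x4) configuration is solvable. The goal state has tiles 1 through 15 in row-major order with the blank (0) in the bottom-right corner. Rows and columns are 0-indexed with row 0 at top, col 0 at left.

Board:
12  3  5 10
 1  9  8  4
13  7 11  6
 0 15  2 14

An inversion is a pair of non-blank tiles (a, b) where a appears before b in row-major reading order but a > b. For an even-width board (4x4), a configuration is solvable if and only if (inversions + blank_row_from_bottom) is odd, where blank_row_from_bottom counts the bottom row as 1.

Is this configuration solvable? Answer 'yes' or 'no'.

Answer: yes

Derivation:
Inversions: 44
Blank is in row 3 (0-indexed from top), which is row 1 counting from the bottom (bottom = 1).
44 + 1 = 45, which is odd, so the puzzle is solvable.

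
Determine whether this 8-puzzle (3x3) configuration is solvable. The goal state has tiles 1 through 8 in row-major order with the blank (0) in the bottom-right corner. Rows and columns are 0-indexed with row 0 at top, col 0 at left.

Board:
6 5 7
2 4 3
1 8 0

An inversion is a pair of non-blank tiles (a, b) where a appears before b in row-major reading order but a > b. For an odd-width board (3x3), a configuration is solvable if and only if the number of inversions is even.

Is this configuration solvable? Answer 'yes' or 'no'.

Answer: no

Derivation:
Inversions (pairs i<j in row-major order where tile[i] > tile[j] > 0): 17
17 is odd, so the puzzle is not solvable.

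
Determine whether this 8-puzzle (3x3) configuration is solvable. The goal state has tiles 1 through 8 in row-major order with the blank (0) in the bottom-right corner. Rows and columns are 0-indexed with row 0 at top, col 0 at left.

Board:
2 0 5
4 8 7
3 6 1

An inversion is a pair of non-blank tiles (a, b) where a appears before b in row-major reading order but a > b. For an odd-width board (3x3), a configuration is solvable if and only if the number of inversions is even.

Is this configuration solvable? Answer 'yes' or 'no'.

Answer: no

Derivation:
Inversions (pairs i<j in row-major order where tile[i] > tile[j] > 0): 15
15 is odd, so the puzzle is not solvable.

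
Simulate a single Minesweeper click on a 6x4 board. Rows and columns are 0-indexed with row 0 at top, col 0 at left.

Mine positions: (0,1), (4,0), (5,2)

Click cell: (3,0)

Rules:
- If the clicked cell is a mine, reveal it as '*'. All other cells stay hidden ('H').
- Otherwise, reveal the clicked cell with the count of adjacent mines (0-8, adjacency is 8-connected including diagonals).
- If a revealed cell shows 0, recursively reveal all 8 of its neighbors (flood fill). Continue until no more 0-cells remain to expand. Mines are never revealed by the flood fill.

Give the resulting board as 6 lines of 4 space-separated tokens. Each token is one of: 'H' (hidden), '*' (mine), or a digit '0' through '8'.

H H H H
H H H H
H H H H
1 H H H
H H H H
H H H H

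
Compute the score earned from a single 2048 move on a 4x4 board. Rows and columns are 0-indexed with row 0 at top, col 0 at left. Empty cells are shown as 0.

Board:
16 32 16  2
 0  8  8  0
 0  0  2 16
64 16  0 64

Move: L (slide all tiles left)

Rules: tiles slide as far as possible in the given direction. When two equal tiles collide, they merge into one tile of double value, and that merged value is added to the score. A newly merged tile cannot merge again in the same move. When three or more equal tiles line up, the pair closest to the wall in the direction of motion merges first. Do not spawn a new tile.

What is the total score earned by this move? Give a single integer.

Answer: 16

Derivation:
Slide left:
row 0: [16, 32, 16, 2] -> [16, 32, 16, 2]  score +0 (running 0)
row 1: [0, 8, 8, 0] -> [16, 0, 0, 0]  score +16 (running 16)
row 2: [0, 0, 2, 16] -> [2, 16, 0, 0]  score +0 (running 16)
row 3: [64, 16, 0, 64] -> [64, 16, 64, 0]  score +0 (running 16)
Board after move:
16 32 16  2
16  0  0  0
 2 16  0  0
64 16 64  0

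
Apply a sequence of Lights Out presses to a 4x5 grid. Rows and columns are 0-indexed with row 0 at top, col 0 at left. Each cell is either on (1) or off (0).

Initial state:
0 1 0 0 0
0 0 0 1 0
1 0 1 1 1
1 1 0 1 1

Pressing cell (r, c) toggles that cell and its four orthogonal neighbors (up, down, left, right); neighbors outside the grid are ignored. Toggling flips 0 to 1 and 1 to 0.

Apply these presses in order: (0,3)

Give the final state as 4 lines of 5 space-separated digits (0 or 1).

After press 1 at (0,3):
0 1 1 1 1
0 0 0 0 0
1 0 1 1 1
1 1 0 1 1

Answer: 0 1 1 1 1
0 0 0 0 0
1 0 1 1 1
1 1 0 1 1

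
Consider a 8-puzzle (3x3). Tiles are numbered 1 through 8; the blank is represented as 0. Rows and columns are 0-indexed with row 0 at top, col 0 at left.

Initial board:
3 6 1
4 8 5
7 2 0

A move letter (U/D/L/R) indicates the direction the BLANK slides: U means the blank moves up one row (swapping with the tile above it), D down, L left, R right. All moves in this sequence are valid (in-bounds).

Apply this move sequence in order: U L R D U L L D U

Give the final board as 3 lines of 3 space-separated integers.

Answer: 3 6 1
0 4 8
7 2 5

Derivation:
After move 1 (U):
3 6 1
4 8 0
7 2 5

After move 2 (L):
3 6 1
4 0 8
7 2 5

After move 3 (R):
3 6 1
4 8 0
7 2 5

After move 4 (D):
3 6 1
4 8 5
7 2 0

After move 5 (U):
3 6 1
4 8 0
7 2 5

After move 6 (L):
3 6 1
4 0 8
7 2 5

After move 7 (L):
3 6 1
0 4 8
7 2 5

After move 8 (D):
3 6 1
7 4 8
0 2 5

After move 9 (U):
3 6 1
0 4 8
7 2 5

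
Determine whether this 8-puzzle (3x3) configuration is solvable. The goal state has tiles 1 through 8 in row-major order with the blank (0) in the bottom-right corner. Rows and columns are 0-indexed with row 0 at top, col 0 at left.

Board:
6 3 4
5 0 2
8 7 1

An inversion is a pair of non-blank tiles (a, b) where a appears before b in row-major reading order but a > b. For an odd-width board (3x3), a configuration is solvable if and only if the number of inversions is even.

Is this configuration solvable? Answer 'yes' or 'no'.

Inversions (pairs i<j in row-major order where tile[i] > tile[j] > 0): 15
15 is odd, so the puzzle is not solvable.

Answer: no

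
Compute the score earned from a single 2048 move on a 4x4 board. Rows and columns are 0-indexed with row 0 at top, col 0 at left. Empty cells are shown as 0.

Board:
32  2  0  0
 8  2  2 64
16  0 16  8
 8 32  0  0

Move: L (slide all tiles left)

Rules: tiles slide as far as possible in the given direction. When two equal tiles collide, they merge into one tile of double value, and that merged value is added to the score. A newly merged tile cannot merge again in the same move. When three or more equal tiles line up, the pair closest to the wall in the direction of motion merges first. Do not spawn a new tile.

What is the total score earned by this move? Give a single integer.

Slide left:
row 0: [32, 2, 0, 0] -> [32, 2, 0, 0]  score +0 (running 0)
row 1: [8, 2, 2, 64] -> [8, 4, 64, 0]  score +4 (running 4)
row 2: [16, 0, 16, 8] -> [32, 8, 0, 0]  score +32 (running 36)
row 3: [8, 32, 0, 0] -> [8, 32, 0, 0]  score +0 (running 36)
Board after move:
32  2  0  0
 8  4 64  0
32  8  0  0
 8 32  0  0

Answer: 36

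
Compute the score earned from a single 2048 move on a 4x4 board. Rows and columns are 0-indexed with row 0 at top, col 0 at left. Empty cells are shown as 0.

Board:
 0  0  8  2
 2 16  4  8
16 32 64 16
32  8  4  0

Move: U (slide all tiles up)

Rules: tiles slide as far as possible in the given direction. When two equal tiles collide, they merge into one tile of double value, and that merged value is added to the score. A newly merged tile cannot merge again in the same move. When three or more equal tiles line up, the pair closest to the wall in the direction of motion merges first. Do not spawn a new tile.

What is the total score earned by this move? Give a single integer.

Slide up:
col 0: [0, 2, 16, 32] -> [2, 16, 32, 0]  score +0 (running 0)
col 1: [0, 16, 32, 8] -> [16, 32, 8, 0]  score +0 (running 0)
col 2: [8, 4, 64, 4] -> [8, 4, 64, 4]  score +0 (running 0)
col 3: [2, 8, 16, 0] -> [2, 8, 16, 0]  score +0 (running 0)
Board after move:
 2 16  8  2
16 32  4  8
32  8 64 16
 0  0  4  0

Answer: 0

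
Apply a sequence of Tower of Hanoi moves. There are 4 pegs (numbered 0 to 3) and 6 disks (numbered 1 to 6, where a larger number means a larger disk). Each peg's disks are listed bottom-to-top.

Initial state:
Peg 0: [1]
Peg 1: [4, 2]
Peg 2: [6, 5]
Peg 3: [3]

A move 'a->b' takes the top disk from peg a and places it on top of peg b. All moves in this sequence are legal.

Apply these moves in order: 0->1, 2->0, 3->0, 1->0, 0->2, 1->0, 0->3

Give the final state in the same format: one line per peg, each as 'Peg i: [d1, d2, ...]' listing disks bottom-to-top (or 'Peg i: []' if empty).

Answer: Peg 0: [5, 3]
Peg 1: [4]
Peg 2: [6, 1]
Peg 3: [2]

Derivation:
After move 1 (0->1):
Peg 0: []
Peg 1: [4, 2, 1]
Peg 2: [6, 5]
Peg 3: [3]

After move 2 (2->0):
Peg 0: [5]
Peg 1: [4, 2, 1]
Peg 2: [6]
Peg 3: [3]

After move 3 (3->0):
Peg 0: [5, 3]
Peg 1: [4, 2, 1]
Peg 2: [6]
Peg 3: []

After move 4 (1->0):
Peg 0: [5, 3, 1]
Peg 1: [4, 2]
Peg 2: [6]
Peg 3: []

After move 5 (0->2):
Peg 0: [5, 3]
Peg 1: [4, 2]
Peg 2: [6, 1]
Peg 3: []

After move 6 (1->0):
Peg 0: [5, 3, 2]
Peg 1: [4]
Peg 2: [6, 1]
Peg 3: []

After move 7 (0->3):
Peg 0: [5, 3]
Peg 1: [4]
Peg 2: [6, 1]
Peg 3: [2]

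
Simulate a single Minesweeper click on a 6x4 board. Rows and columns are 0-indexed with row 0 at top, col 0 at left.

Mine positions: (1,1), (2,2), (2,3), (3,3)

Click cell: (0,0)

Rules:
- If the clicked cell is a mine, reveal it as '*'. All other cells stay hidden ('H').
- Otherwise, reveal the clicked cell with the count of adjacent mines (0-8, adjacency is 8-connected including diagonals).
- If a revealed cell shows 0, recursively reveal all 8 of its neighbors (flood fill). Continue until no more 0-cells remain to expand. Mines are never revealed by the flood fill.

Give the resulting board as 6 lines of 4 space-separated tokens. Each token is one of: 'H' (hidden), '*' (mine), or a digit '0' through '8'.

1 H H H
H H H H
H H H H
H H H H
H H H H
H H H H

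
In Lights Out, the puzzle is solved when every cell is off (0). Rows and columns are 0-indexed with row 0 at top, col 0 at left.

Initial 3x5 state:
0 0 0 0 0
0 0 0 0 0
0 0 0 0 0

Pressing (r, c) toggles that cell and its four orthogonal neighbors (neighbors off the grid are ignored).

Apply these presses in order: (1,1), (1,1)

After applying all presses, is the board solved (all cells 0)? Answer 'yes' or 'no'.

Answer: yes

Derivation:
After press 1 at (1,1):
0 1 0 0 0
1 1 1 0 0
0 1 0 0 0

After press 2 at (1,1):
0 0 0 0 0
0 0 0 0 0
0 0 0 0 0

Lights still on: 0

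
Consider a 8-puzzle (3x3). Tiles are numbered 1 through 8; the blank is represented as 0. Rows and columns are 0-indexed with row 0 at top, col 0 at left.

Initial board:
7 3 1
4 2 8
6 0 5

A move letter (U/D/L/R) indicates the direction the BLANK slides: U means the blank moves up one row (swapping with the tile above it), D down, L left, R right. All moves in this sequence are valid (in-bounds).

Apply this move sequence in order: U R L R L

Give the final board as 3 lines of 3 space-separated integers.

After move 1 (U):
7 3 1
4 0 8
6 2 5

After move 2 (R):
7 3 1
4 8 0
6 2 5

After move 3 (L):
7 3 1
4 0 8
6 2 5

After move 4 (R):
7 3 1
4 8 0
6 2 5

After move 5 (L):
7 3 1
4 0 8
6 2 5

Answer: 7 3 1
4 0 8
6 2 5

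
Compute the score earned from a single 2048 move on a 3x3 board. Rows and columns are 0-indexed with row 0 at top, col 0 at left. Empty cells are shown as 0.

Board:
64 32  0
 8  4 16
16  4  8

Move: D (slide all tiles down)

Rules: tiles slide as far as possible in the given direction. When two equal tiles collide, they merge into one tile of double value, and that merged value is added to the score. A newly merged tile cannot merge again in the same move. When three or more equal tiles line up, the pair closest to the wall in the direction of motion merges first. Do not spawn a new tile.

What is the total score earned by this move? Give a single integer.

Slide down:
col 0: [64, 8, 16] -> [64, 8, 16]  score +0 (running 0)
col 1: [32, 4, 4] -> [0, 32, 8]  score +8 (running 8)
col 2: [0, 16, 8] -> [0, 16, 8]  score +0 (running 8)
Board after move:
64  0  0
 8 32 16
16  8  8

Answer: 8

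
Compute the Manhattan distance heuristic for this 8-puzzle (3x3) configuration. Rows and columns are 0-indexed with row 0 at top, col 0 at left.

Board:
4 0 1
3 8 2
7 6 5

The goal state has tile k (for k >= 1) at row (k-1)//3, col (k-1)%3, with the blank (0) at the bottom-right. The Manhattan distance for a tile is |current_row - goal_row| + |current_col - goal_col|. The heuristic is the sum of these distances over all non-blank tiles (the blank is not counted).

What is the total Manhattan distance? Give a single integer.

Answer: 13

Derivation:
Tile 4: (0,0)->(1,0) = 1
Tile 1: (0,2)->(0,0) = 2
Tile 3: (1,0)->(0,2) = 3
Tile 8: (1,1)->(2,1) = 1
Tile 2: (1,2)->(0,1) = 2
Tile 7: (2,0)->(2,0) = 0
Tile 6: (2,1)->(1,2) = 2
Tile 5: (2,2)->(1,1) = 2
Sum: 1 + 2 + 3 + 1 + 2 + 0 + 2 + 2 = 13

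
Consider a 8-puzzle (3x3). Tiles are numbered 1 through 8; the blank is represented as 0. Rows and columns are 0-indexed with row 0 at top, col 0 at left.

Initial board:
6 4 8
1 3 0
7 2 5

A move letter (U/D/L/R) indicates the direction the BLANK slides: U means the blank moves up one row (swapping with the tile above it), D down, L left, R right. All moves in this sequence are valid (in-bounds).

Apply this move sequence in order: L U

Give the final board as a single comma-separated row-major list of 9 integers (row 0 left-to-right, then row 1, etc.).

Answer: 6, 0, 8, 1, 4, 3, 7, 2, 5

Derivation:
After move 1 (L):
6 4 8
1 0 3
7 2 5

After move 2 (U):
6 0 8
1 4 3
7 2 5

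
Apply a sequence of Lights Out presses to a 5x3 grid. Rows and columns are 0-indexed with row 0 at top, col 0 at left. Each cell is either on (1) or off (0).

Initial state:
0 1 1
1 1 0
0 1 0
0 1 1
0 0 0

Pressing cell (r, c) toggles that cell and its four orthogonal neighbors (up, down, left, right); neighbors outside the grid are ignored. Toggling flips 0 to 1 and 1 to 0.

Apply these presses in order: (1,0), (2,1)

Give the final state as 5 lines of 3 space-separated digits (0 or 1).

After press 1 at (1,0):
1 1 1
0 0 0
1 1 0
0 1 1
0 0 0

After press 2 at (2,1):
1 1 1
0 1 0
0 0 1
0 0 1
0 0 0

Answer: 1 1 1
0 1 0
0 0 1
0 0 1
0 0 0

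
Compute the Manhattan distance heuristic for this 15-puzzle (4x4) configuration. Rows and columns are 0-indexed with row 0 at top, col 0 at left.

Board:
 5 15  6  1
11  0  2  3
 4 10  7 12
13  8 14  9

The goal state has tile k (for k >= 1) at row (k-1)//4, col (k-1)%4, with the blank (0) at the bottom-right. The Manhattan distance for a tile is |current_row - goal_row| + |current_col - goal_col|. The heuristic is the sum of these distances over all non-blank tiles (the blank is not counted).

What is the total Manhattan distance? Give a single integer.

Tile 5: (0,0)->(1,0) = 1
Tile 15: (0,1)->(3,2) = 4
Tile 6: (0,2)->(1,1) = 2
Tile 1: (0,3)->(0,0) = 3
Tile 11: (1,0)->(2,2) = 3
Tile 2: (1,2)->(0,1) = 2
Tile 3: (1,3)->(0,2) = 2
Tile 4: (2,0)->(0,3) = 5
Tile 10: (2,1)->(2,1) = 0
Tile 7: (2,2)->(1,2) = 1
Tile 12: (2,3)->(2,3) = 0
Tile 13: (3,0)->(3,0) = 0
Tile 8: (3,1)->(1,3) = 4
Tile 14: (3,2)->(3,1) = 1
Tile 9: (3,3)->(2,0) = 4
Sum: 1 + 4 + 2 + 3 + 3 + 2 + 2 + 5 + 0 + 1 + 0 + 0 + 4 + 1 + 4 = 32

Answer: 32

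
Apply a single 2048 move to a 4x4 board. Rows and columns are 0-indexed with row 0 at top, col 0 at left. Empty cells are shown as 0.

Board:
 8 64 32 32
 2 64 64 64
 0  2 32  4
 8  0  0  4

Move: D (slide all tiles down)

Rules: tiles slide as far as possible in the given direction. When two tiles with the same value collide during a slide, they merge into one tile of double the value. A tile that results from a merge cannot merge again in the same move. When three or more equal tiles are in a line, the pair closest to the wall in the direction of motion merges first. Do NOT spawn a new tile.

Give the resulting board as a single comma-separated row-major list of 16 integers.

Slide down:
col 0: [8, 2, 0, 8] -> [0, 8, 2, 8]
col 1: [64, 64, 2, 0] -> [0, 0, 128, 2]
col 2: [32, 64, 32, 0] -> [0, 32, 64, 32]
col 3: [32, 64, 4, 4] -> [0, 32, 64, 8]

Answer: 0, 0, 0, 0, 8, 0, 32, 32, 2, 128, 64, 64, 8, 2, 32, 8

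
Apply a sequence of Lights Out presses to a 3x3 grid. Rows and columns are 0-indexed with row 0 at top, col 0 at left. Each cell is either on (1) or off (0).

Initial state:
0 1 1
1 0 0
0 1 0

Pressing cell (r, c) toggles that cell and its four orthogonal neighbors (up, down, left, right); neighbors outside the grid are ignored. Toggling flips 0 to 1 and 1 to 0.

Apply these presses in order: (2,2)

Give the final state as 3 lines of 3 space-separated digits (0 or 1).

Answer: 0 1 1
1 0 1
0 0 1

Derivation:
After press 1 at (2,2):
0 1 1
1 0 1
0 0 1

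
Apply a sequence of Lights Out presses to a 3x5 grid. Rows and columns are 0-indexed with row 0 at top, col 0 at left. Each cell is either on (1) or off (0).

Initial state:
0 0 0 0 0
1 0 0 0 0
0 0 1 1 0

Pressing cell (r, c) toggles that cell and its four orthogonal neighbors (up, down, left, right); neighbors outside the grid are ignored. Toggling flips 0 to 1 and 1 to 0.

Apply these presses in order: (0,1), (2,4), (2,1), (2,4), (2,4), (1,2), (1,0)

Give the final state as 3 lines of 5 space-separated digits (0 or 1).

Answer: 0 1 0 0 0
0 0 1 1 1
0 1 1 0 1

Derivation:
After press 1 at (0,1):
1 1 1 0 0
1 1 0 0 0
0 0 1 1 0

After press 2 at (2,4):
1 1 1 0 0
1 1 0 0 1
0 0 1 0 1

After press 3 at (2,1):
1 1 1 0 0
1 0 0 0 1
1 1 0 0 1

After press 4 at (2,4):
1 1 1 0 0
1 0 0 0 0
1 1 0 1 0

After press 5 at (2,4):
1 1 1 0 0
1 0 0 0 1
1 1 0 0 1

After press 6 at (1,2):
1 1 0 0 0
1 1 1 1 1
1 1 1 0 1

After press 7 at (1,0):
0 1 0 0 0
0 0 1 1 1
0 1 1 0 1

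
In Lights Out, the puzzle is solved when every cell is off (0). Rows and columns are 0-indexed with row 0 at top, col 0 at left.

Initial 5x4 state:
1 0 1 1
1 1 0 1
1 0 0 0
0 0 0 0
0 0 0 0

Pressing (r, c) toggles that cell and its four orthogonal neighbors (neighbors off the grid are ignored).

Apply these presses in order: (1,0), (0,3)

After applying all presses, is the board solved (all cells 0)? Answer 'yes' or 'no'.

Answer: yes

Derivation:
After press 1 at (1,0):
0 0 1 1
0 0 0 1
0 0 0 0
0 0 0 0
0 0 0 0

After press 2 at (0,3):
0 0 0 0
0 0 0 0
0 0 0 0
0 0 0 0
0 0 0 0

Lights still on: 0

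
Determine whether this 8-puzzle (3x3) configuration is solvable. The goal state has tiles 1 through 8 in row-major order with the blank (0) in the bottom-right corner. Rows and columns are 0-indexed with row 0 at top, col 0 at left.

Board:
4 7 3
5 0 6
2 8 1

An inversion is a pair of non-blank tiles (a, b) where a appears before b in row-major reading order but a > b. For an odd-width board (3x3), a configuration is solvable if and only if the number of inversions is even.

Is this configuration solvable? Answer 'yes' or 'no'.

Answer: yes

Derivation:
Inversions (pairs i<j in row-major order where tile[i] > tile[j] > 0): 16
16 is even, so the puzzle is solvable.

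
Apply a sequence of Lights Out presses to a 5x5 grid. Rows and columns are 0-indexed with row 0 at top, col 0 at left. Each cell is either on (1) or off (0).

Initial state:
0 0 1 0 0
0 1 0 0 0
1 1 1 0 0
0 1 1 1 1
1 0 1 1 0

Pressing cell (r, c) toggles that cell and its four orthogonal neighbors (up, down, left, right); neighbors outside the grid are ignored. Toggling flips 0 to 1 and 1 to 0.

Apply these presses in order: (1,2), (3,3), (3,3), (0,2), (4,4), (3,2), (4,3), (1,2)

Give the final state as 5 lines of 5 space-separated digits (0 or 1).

Answer: 0 1 0 1 0
0 1 1 0 0
1 1 0 0 0
0 0 0 1 0
1 0 1 1 0

Derivation:
After press 1 at (1,2):
0 0 0 0 0
0 0 1 1 0
1 1 0 0 0
0 1 1 1 1
1 0 1 1 0

After press 2 at (3,3):
0 0 0 0 0
0 0 1 1 0
1 1 0 1 0
0 1 0 0 0
1 0 1 0 0

After press 3 at (3,3):
0 0 0 0 0
0 0 1 1 0
1 1 0 0 0
0 1 1 1 1
1 0 1 1 0

After press 4 at (0,2):
0 1 1 1 0
0 0 0 1 0
1 1 0 0 0
0 1 1 1 1
1 0 1 1 0

After press 5 at (4,4):
0 1 1 1 0
0 0 0 1 0
1 1 0 0 0
0 1 1 1 0
1 0 1 0 1

After press 6 at (3,2):
0 1 1 1 0
0 0 0 1 0
1 1 1 0 0
0 0 0 0 0
1 0 0 0 1

After press 7 at (4,3):
0 1 1 1 0
0 0 0 1 0
1 1 1 0 0
0 0 0 1 0
1 0 1 1 0

After press 8 at (1,2):
0 1 0 1 0
0 1 1 0 0
1 1 0 0 0
0 0 0 1 0
1 0 1 1 0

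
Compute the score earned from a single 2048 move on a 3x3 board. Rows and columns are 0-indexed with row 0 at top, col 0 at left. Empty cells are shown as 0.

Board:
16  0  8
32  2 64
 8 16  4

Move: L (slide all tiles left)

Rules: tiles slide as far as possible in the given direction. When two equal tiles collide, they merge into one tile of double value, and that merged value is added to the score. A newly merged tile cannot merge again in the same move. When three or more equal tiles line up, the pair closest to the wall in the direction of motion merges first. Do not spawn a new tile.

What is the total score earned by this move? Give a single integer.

Answer: 0

Derivation:
Slide left:
row 0: [16, 0, 8] -> [16, 8, 0]  score +0 (running 0)
row 1: [32, 2, 64] -> [32, 2, 64]  score +0 (running 0)
row 2: [8, 16, 4] -> [8, 16, 4]  score +0 (running 0)
Board after move:
16  8  0
32  2 64
 8 16  4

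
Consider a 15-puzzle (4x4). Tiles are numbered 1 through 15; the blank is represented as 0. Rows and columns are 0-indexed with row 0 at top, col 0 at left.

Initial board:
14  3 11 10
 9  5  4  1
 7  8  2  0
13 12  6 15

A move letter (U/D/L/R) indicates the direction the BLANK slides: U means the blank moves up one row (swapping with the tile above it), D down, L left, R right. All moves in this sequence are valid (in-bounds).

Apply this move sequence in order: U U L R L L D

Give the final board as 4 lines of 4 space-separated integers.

Answer: 14  5  3 11
 9  0  4 10
 7  8  2  1
13 12  6 15

Derivation:
After move 1 (U):
14  3 11 10
 9  5  4  0
 7  8  2  1
13 12  6 15

After move 2 (U):
14  3 11  0
 9  5  4 10
 7  8  2  1
13 12  6 15

After move 3 (L):
14  3  0 11
 9  5  4 10
 7  8  2  1
13 12  6 15

After move 4 (R):
14  3 11  0
 9  5  4 10
 7  8  2  1
13 12  6 15

After move 5 (L):
14  3  0 11
 9  5  4 10
 7  8  2  1
13 12  6 15

After move 6 (L):
14  0  3 11
 9  5  4 10
 7  8  2  1
13 12  6 15

After move 7 (D):
14  5  3 11
 9  0  4 10
 7  8  2  1
13 12  6 15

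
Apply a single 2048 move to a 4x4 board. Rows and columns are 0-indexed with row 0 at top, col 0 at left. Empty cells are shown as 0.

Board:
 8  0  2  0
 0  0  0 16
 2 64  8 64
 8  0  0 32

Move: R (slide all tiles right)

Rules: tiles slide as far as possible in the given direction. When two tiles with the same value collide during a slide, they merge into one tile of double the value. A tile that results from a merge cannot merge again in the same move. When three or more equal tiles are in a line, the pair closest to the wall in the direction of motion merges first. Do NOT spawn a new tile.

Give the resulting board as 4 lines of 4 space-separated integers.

Answer:  0  0  8  2
 0  0  0 16
 2 64  8 64
 0  0  8 32

Derivation:
Slide right:
row 0: [8, 0, 2, 0] -> [0, 0, 8, 2]
row 1: [0, 0, 0, 16] -> [0, 0, 0, 16]
row 2: [2, 64, 8, 64] -> [2, 64, 8, 64]
row 3: [8, 0, 0, 32] -> [0, 0, 8, 32]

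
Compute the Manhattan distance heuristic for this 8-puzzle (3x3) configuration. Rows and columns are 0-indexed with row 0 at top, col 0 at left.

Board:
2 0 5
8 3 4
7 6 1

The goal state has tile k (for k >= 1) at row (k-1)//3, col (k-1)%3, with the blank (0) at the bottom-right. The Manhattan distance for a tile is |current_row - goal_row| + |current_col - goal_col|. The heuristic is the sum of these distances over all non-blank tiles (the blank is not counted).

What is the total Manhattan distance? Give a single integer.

Answer: 15

Derivation:
Tile 2: at (0,0), goal (0,1), distance |0-0|+|0-1| = 1
Tile 5: at (0,2), goal (1,1), distance |0-1|+|2-1| = 2
Tile 8: at (1,0), goal (2,1), distance |1-2|+|0-1| = 2
Tile 3: at (1,1), goal (0,2), distance |1-0|+|1-2| = 2
Tile 4: at (1,2), goal (1,0), distance |1-1|+|2-0| = 2
Tile 7: at (2,0), goal (2,0), distance |2-2|+|0-0| = 0
Tile 6: at (2,1), goal (1,2), distance |2-1|+|1-2| = 2
Tile 1: at (2,2), goal (0,0), distance |2-0|+|2-0| = 4
Sum: 1 + 2 + 2 + 2 + 2 + 0 + 2 + 4 = 15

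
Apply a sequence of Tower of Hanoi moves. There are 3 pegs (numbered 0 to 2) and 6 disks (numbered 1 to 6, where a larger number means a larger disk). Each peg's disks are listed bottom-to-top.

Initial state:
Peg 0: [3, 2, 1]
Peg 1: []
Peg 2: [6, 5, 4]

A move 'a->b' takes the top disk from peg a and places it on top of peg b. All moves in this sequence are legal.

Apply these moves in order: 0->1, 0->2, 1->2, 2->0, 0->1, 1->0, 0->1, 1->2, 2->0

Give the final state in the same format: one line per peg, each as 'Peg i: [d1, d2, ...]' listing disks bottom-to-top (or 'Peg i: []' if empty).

After move 1 (0->1):
Peg 0: [3, 2]
Peg 1: [1]
Peg 2: [6, 5, 4]

After move 2 (0->2):
Peg 0: [3]
Peg 1: [1]
Peg 2: [6, 5, 4, 2]

After move 3 (1->2):
Peg 0: [3]
Peg 1: []
Peg 2: [6, 5, 4, 2, 1]

After move 4 (2->0):
Peg 0: [3, 1]
Peg 1: []
Peg 2: [6, 5, 4, 2]

After move 5 (0->1):
Peg 0: [3]
Peg 1: [1]
Peg 2: [6, 5, 4, 2]

After move 6 (1->0):
Peg 0: [3, 1]
Peg 1: []
Peg 2: [6, 5, 4, 2]

After move 7 (0->1):
Peg 0: [3]
Peg 1: [1]
Peg 2: [6, 5, 4, 2]

After move 8 (1->2):
Peg 0: [3]
Peg 1: []
Peg 2: [6, 5, 4, 2, 1]

After move 9 (2->0):
Peg 0: [3, 1]
Peg 1: []
Peg 2: [6, 5, 4, 2]

Answer: Peg 0: [3, 1]
Peg 1: []
Peg 2: [6, 5, 4, 2]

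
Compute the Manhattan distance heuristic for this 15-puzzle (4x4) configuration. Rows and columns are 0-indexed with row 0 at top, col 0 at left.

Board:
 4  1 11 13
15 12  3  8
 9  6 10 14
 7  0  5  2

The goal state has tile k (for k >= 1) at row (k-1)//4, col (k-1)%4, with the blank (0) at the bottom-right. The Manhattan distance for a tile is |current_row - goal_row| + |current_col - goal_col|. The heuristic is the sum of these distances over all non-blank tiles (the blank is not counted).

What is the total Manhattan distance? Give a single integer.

Tile 4: (0,0)->(0,3) = 3
Tile 1: (0,1)->(0,0) = 1
Tile 11: (0,2)->(2,2) = 2
Tile 13: (0,3)->(3,0) = 6
Tile 15: (1,0)->(3,2) = 4
Tile 12: (1,1)->(2,3) = 3
Tile 3: (1,2)->(0,2) = 1
Tile 8: (1,3)->(1,3) = 0
Tile 9: (2,0)->(2,0) = 0
Tile 6: (2,1)->(1,1) = 1
Tile 10: (2,2)->(2,1) = 1
Tile 14: (2,3)->(3,1) = 3
Tile 7: (3,0)->(1,2) = 4
Tile 5: (3,2)->(1,0) = 4
Tile 2: (3,3)->(0,1) = 5
Sum: 3 + 1 + 2 + 6 + 4 + 3 + 1 + 0 + 0 + 1 + 1 + 3 + 4 + 4 + 5 = 38

Answer: 38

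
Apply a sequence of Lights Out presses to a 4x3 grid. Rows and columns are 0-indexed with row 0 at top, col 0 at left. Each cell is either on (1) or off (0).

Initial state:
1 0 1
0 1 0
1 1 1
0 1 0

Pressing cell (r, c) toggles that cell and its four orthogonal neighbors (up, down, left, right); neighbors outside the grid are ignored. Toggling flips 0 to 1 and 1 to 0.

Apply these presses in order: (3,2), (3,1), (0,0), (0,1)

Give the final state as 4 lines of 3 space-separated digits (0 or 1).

After press 1 at (3,2):
1 0 1
0 1 0
1 1 0
0 0 1

After press 2 at (3,1):
1 0 1
0 1 0
1 0 0
1 1 0

After press 3 at (0,0):
0 1 1
1 1 0
1 0 0
1 1 0

After press 4 at (0,1):
1 0 0
1 0 0
1 0 0
1 1 0

Answer: 1 0 0
1 0 0
1 0 0
1 1 0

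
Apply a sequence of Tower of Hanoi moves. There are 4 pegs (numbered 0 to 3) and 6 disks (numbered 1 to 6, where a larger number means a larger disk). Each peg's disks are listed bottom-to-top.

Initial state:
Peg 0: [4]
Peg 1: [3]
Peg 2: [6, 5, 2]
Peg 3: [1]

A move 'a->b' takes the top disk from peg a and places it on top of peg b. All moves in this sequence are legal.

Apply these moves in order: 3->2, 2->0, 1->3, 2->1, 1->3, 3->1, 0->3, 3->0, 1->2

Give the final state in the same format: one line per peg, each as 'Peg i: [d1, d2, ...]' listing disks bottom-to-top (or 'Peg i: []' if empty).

Answer: Peg 0: [4, 1]
Peg 1: []
Peg 2: [6, 5, 2]
Peg 3: [3]

Derivation:
After move 1 (3->2):
Peg 0: [4]
Peg 1: [3]
Peg 2: [6, 5, 2, 1]
Peg 3: []

After move 2 (2->0):
Peg 0: [4, 1]
Peg 1: [3]
Peg 2: [6, 5, 2]
Peg 3: []

After move 3 (1->3):
Peg 0: [4, 1]
Peg 1: []
Peg 2: [6, 5, 2]
Peg 3: [3]

After move 4 (2->1):
Peg 0: [4, 1]
Peg 1: [2]
Peg 2: [6, 5]
Peg 3: [3]

After move 5 (1->3):
Peg 0: [4, 1]
Peg 1: []
Peg 2: [6, 5]
Peg 3: [3, 2]

After move 6 (3->1):
Peg 0: [4, 1]
Peg 1: [2]
Peg 2: [6, 5]
Peg 3: [3]

After move 7 (0->3):
Peg 0: [4]
Peg 1: [2]
Peg 2: [6, 5]
Peg 3: [3, 1]

After move 8 (3->0):
Peg 0: [4, 1]
Peg 1: [2]
Peg 2: [6, 5]
Peg 3: [3]

After move 9 (1->2):
Peg 0: [4, 1]
Peg 1: []
Peg 2: [6, 5, 2]
Peg 3: [3]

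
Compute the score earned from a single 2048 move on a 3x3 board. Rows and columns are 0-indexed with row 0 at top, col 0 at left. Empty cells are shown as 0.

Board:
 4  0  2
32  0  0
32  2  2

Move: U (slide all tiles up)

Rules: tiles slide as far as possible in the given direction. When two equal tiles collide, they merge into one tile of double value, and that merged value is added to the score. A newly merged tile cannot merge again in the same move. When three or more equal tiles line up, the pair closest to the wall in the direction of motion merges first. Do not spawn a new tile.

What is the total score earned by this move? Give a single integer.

Answer: 68

Derivation:
Slide up:
col 0: [4, 32, 32] -> [4, 64, 0]  score +64 (running 64)
col 1: [0, 0, 2] -> [2, 0, 0]  score +0 (running 64)
col 2: [2, 0, 2] -> [4, 0, 0]  score +4 (running 68)
Board after move:
 4  2  4
64  0  0
 0  0  0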